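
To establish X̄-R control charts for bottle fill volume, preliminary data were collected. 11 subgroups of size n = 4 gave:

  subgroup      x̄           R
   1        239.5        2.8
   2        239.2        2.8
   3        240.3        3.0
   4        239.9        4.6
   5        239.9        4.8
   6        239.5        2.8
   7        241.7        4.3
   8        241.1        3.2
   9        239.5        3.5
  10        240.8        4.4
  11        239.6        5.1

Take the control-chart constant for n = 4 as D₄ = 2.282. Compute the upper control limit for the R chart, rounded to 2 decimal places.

R̄ = (2.8 + 2.8 + 3.0 + 4.6 + 4.8 + 2.8 + 4.3 + 3.2 + 3.5 + 4.4 + 5.1) / 11 = 41.3000 / 11 = 3.7545
UCL_R = D₄·R̄ = 2.282 × 3.7545 = 8.5679

8.57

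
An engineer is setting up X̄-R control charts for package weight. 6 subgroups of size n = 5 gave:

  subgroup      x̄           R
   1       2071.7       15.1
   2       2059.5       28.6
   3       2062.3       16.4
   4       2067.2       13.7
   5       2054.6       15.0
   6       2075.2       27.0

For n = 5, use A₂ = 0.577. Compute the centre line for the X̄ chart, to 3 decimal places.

X̄̄ = (2071.7 + 2059.5 + 2062.3 + 2067.2 + 2054.6 + 2075.2) / 6 = 12390.5000 / 6 = 2065.0833
CL = X̄̄ = 2065.0833

2065.083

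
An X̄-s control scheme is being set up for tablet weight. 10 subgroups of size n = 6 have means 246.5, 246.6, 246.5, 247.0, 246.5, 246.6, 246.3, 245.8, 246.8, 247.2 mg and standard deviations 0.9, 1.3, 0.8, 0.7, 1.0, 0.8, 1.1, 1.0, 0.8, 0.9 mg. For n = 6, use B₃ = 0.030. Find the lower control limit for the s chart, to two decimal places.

0.03

s̄ = (0.9 + 1.3 + 0.8 + 0.7 + 1.0 + 0.8 + 1.1 + 1.0 + 0.8 + 0.9) / 10 = 0.9300
LCL_s = B₃·s̄ = 0.030 × 0.9300 = 0.0279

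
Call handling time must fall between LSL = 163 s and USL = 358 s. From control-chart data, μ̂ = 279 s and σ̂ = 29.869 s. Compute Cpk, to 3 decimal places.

Cpu = (USL − μ̂) / (3σ̂) = (358 − 279) / (3 × 29.869) = 0.8816; Cpl = (μ̂ − LSL) / (3σ̂) = (279 − 163) / (3 × 29.869) = 1.2945; Cpk = min(Cpu, Cpl) = 0.8816

0.882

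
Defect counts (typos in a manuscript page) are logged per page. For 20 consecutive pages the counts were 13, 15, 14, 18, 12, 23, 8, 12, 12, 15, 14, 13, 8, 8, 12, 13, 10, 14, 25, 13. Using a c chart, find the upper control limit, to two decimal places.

24.66

c̄ = (13 + 15 + 14 + 18 + 12 + 23 + 8 + 12 + 12 + 15 + 14 + 13 + 8 + 8 + 12 + 13 + 10 + 14 + 25 + 13) / 20 = 272 / 20 = 13.6000
UCL = c̄ + 3√c̄ = 13.6000 + 3 × √13.6000 = 13.6000 + 3 × 3.6878 = 24.6635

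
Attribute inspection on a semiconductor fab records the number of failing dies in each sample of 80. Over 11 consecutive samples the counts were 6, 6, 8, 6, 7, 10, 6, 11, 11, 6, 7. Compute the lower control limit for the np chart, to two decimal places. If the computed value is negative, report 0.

0.00

p̄ = Σdᵢ / (k·n) = 84 / (11 × 80) = 0.09545
LCL = np̄ − 3·√(np̄(1−p̄)) = 7.6364 − 3 × 2.6282 = -0.2482 → 0 (negative, so LCL = 0)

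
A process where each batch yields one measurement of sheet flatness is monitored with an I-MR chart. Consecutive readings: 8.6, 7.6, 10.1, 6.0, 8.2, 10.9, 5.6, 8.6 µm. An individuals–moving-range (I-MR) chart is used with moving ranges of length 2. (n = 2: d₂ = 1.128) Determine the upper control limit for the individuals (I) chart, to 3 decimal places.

16.103

X̄ = (8.6 + 7.6 + 10.1 + 6.0 + 8.2 + 10.9 + 5.6 + 8.6) / 8 = 8.2000
Moving ranges: 1.0, 2.5, 4.1, 2.2, 2.7, 5.3, 3.0; M̄R̄ = 20.8000 / 7 = 2.9714
UCL = X̄ + 3·M̄R̄/d₂ = 8.2000 + 3 × 2.9714 / 1.128 = 16.1027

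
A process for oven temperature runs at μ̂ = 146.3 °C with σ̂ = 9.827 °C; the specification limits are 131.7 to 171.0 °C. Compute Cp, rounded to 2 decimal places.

0.67

Cp = (USL − LSL) / (6σ̂) = (171.0 − 131.7) / (6 × 9.827) = 39.3000 / 58.9620 = 0.6665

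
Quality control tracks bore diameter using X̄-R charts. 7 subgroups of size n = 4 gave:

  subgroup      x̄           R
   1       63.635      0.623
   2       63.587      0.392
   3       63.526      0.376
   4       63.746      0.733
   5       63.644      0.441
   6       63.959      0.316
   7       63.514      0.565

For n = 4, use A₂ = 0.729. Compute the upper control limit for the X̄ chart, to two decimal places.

X̄̄ = (63.635 + 63.587 + 63.526 + 63.746 + 63.644 + 63.959 + 63.514) / 7 = 445.6110 / 7 = 63.6587
R̄ = (0.623 + 0.392 + 0.376 + 0.733 + 0.441 + 0.316 + 0.565) / 7 = 3.4460 / 7 = 0.4923
UCL = X̄̄ + A₂·R̄ = 63.6587 + 0.729 × 0.4923 = 64.0176

64.02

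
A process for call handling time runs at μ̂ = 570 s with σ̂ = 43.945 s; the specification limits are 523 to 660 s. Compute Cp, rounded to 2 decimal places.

0.52

Cp = (USL − LSL) / (6σ̂) = (660 − 523) / (6 × 43.945) = 137.0000 / 263.6700 = 0.5196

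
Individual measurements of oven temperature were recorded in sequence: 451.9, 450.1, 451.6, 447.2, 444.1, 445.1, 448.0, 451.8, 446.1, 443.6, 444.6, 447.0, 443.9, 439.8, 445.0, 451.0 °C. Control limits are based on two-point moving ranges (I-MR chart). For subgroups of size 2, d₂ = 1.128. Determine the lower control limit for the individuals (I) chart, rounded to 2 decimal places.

438.33

X̄ = (451.9 + 450.1 + 451.6 + 447.2 + 444.1 + 445.1 + 448.0 + 451.8 + 446.1 + 443.6 + 444.6 + 447.0 + 443.9 + 439.8 + 445.0 + 451.0) / 16 = 446.9250
Moving ranges: 1.8, 1.5, 4.4, 3.1, 1.0, 2.9, 3.8, 5.7, 2.5, 1.0, 2.4, 3.1, 4.1, 5.2, 6.0; M̄R̄ = 48.5000 / 15 = 3.2333
LCL = X̄ − 3·M̄R̄/d₂ = 446.9250 − 3 × 3.2333 / 1.128 = 438.3257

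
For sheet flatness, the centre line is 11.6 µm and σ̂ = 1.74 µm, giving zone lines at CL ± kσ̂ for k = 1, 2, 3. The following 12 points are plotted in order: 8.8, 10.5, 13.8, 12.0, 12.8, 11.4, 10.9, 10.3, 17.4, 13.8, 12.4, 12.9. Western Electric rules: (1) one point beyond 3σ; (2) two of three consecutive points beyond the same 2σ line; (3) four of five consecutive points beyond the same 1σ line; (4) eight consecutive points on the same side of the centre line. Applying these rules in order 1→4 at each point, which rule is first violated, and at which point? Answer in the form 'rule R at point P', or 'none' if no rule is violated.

Zone of each point (C = within 1σ̂, B = 1σ̂–2σ̂, A = 2σ̂–3σ̂, * = beyond 3σ̂; sign = side of CL): 1:-B, 2:-C, 3:+B, 4:+C, 5:+C, 6:-C, 7:-C, 8:-C, 9:+*, 10:+B, 11:+C, 12:+C
Rule 1 (one point beyond the 3σ limits) is satisfied at point 9.

rule 1 at point 9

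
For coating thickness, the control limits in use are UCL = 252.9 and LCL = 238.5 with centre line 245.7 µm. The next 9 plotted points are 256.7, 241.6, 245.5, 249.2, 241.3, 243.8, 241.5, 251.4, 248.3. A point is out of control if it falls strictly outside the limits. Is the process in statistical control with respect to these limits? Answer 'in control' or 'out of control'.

out of control

Compare each point to [238.5, 252.9]: sample 1 = 256.7 > UCL.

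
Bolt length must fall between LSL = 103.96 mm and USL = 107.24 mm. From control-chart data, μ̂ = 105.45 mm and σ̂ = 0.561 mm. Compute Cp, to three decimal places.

Cp = (USL − LSL) / (6σ̂) = (107.24 − 103.96) / (6 × 0.561) = 3.2800 / 3.3660 = 0.9745

0.974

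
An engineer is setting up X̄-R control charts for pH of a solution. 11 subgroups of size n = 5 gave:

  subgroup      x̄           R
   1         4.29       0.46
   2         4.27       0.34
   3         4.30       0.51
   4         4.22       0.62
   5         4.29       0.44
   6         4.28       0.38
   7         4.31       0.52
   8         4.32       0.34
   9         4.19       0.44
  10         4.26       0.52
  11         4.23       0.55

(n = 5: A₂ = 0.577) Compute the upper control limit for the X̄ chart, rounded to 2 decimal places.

4.54

X̄̄ = (4.29 + 4.27 + 4.30 + 4.22 + 4.29 + 4.28 + 4.31 + 4.32 + 4.19 + 4.26 + 4.23) / 11 = 46.9600 / 11 = 4.2691
R̄ = (0.46 + 0.34 + 0.51 + 0.62 + 0.44 + 0.38 + 0.52 + 0.34 + 0.44 + 0.52 + 0.55) / 11 = 5.1200 / 11 = 0.4655
UCL = X̄̄ + A₂·R̄ = 4.2691 + 0.577 × 0.4655 = 4.5377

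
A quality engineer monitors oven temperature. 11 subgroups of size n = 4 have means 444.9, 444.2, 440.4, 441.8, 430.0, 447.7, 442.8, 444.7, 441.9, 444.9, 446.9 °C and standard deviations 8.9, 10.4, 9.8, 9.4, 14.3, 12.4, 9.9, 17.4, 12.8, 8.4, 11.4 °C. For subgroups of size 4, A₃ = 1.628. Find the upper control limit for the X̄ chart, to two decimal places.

X̄̄ = (444.9 + 444.2 + 440.4 + 441.8 + 430.0 + 447.7 + 442.8 + 444.7 + 441.9 + 444.9 + 446.9) / 11 = 442.7455
s̄ = (8.9 + 10.4 + 9.8 + 9.4 + 14.3 + 12.4 + 9.9 + 17.4 + 12.8 + 8.4 + 11.4) / 11 = 11.3727
UCL = X̄̄ + A₃·s̄ = 442.7455 + 1.628 × 11.3727 = 461.2603

461.26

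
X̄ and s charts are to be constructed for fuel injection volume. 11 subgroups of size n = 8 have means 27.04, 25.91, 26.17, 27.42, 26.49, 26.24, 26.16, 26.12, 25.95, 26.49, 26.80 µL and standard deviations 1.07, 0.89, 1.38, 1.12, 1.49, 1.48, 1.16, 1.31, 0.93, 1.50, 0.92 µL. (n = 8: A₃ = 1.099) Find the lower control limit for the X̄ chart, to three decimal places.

X̄̄ = (27.04 + 25.91 + 26.17 + 27.42 + 26.49 + 26.24 + 26.16 + 26.12 + 25.95 + 26.49 + 26.80) / 11 = 26.4355
s̄ = (1.07 + 0.89 + 1.38 + 1.12 + 1.49 + 1.48 + 1.16 + 1.31 + 0.93 + 1.50 + 0.92) / 11 = 1.2045
LCL = X̄̄ − A₃·s̄ = 26.4355 − 1.099 × 1.2045 = 25.1117

25.112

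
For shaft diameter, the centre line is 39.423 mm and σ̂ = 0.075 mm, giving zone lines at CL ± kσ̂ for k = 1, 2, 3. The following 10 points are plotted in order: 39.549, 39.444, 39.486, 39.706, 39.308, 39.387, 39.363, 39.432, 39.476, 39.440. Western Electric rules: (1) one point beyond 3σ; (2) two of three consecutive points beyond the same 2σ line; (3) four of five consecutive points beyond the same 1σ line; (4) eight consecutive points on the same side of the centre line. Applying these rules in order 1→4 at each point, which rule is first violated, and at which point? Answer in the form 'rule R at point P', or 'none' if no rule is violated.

rule 1 at point 4

Zone of each point (C = within 1σ̂, B = 1σ̂–2σ̂, A = 2σ̂–3σ̂, * = beyond 3σ̂; sign = side of CL): 1:+B, 2:+C, 3:+C, 4:+*, 5:-B, 6:-C, 7:-C, 8:+C, 9:+C, 10:+C
Rule 1 (one point beyond the 3σ limits) is satisfied at point 4.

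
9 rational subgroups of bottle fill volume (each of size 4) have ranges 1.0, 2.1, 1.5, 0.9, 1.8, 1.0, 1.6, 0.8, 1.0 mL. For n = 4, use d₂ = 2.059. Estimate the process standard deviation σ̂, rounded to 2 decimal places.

0.63

R̄ = (1.0 + 2.1 + 1.5 + 0.9 + 1.8 + 1.0 + 1.6 + 0.8 + 1.0) / 9 = 1.3000
σ̂ = R̄ / d₂ = 1.3000 / 2.059 = 0.6314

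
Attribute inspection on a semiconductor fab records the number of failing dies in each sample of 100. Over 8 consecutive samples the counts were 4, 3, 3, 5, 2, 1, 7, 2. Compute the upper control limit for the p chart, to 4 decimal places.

p̄ = Σdᵢ / (k·n) = 27 / (8 × 100) = 0.03375
UCL = p̄ + 3·√(p̄(1−p̄)/n) = 0.03375 + 3 × √(0.03375×0.96625/100) = 0.03375 + 3 × 0.01806 = 0.08793

0.0879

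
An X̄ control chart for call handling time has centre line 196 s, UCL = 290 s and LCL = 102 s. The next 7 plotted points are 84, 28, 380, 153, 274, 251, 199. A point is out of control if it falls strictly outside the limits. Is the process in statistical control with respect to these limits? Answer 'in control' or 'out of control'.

Compare each point to [102, 290]: sample 1 = 84 < LCL; sample 2 = 28 < LCL; sample 3 = 380 > UCL.

out of control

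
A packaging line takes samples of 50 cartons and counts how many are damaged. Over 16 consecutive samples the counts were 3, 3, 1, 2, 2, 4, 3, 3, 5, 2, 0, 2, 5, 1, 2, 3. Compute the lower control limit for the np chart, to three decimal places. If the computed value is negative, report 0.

p̄ = Σdᵢ / (k·n) = 41 / (16 × 50) = 0.05125
LCL = np̄ − 3·√(np̄(1−p̄)) = 2.5625 − 3 × 1.5592 = -2.1152 → 0 (negative, so LCL = 0)

0.000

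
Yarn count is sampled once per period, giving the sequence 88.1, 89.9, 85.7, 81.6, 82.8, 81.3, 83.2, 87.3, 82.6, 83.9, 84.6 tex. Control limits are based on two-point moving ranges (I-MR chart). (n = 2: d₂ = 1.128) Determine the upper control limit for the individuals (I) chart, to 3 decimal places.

X̄ = (88.1 + 89.9 + 85.7 + 81.6 + 82.8 + 81.3 + 83.2 + 87.3 + 82.6 + 83.9 + 84.6) / 11 = 84.6364
Moving ranges: 1.8, 4.2, 4.1, 1.2, 1.5, 1.9, 4.1, 4.7, 1.3, 0.7; M̄R̄ = 25.5000 / 10 = 2.5500
UCL = X̄ + 3·M̄R̄/d₂ = 84.6364 + 3 × 2.5500 / 1.128 = 91.4183

91.418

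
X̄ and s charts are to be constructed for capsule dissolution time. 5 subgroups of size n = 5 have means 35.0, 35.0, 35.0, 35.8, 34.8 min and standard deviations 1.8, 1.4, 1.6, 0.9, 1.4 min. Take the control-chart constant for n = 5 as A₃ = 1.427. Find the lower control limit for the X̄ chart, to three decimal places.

33.094

X̄̄ = (35.0 + 35.0 + 35.0 + 35.8 + 34.8) / 5 = 35.1200
s̄ = (1.8 + 1.4 + 1.6 + 0.9 + 1.4) / 5 = 1.4200
LCL = X̄̄ − A₃·s̄ = 35.1200 − 1.427 × 1.4200 = 33.0937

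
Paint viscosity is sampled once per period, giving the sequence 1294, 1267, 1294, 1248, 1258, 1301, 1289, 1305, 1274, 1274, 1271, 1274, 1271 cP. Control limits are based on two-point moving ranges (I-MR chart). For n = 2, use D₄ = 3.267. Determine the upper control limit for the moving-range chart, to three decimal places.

Moving ranges: 27, 27, 46, 10, 43, 12, 16, 31, 0, 3, 3, 3; M̄R̄ = 221.0000 / 12 = 18.4167
UCL_MR = D₄·M̄R̄ = 3.267 × 18.4167 = 60.1673

60.167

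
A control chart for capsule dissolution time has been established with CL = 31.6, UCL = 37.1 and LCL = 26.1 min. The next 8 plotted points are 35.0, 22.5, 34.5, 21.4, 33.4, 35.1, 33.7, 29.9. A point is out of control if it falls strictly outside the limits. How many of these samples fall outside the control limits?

Compare each point to [26.1, 37.1]: sample 2 = 22.5 < LCL; sample 4 = 21.4 < LCL.

2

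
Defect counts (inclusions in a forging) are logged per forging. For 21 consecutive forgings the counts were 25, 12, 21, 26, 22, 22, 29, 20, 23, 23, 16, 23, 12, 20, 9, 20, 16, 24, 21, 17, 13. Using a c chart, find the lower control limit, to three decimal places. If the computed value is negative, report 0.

6.394

c̄ = (25 + 12 + 21 + 26 + 22 + 22 + 29 + 20 + 23 + 23 + 16 + 23 + 12 + 20 + 9 + 20 + 16 + 24 + 21 + 17 + 13) / 21 = 414 / 21 = 19.7143
LCL = c̄ − 3√c̄ = 19.7143 − 3 × 4.4401 = 6.3941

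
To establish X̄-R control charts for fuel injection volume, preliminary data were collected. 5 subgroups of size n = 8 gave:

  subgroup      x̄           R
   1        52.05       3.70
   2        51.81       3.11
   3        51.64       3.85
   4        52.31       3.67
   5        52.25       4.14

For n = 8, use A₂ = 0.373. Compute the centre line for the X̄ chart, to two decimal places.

52.01

X̄̄ = (52.05 + 51.81 + 51.64 + 52.31 + 52.25) / 5 = 260.0600 / 5 = 52.0120
CL = X̄̄ = 52.0120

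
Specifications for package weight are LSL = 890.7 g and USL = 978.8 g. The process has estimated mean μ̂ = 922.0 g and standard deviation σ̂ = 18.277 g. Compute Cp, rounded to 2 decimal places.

Cp = (USL − LSL) / (6σ̂) = (978.8 − 890.7) / (6 × 18.277) = 88.1000 / 109.6620 = 0.8034

0.80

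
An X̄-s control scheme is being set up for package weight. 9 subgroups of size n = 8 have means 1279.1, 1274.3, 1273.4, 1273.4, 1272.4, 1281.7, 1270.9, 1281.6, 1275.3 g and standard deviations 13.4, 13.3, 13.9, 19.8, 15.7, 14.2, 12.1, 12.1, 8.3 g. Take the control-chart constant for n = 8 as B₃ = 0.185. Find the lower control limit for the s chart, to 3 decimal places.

2.524

s̄ = (13.4 + 13.3 + 13.9 + 19.8 + 15.7 + 14.2 + 12.1 + 12.1 + 8.3) / 9 = 13.6444
LCL_s = B₃·s̄ = 0.185 × 13.6444 = 2.5242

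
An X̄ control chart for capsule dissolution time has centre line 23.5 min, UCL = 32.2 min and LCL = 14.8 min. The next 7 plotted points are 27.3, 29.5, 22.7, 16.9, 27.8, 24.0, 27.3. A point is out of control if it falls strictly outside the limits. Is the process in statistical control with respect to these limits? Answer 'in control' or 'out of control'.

All 7 points lie within [14.8, 32.2].

in control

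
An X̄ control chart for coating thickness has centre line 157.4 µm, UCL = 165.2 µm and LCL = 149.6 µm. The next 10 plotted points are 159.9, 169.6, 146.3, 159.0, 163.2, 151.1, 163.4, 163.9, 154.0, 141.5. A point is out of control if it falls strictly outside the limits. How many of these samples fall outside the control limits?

3

Compare each point to [149.6, 165.2]: sample 2 = 169.6 > UCL; sample 3 = 146.3 < LCL; sample 10 = 141.5 < LCL.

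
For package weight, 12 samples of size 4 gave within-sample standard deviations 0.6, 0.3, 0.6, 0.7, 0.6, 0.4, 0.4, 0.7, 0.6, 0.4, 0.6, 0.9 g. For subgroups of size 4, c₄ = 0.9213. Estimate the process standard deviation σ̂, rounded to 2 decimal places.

s̄ = (0.6 + 0.3 + 0.6 + 0.7 + 0.6 + 0.4 + 0.4 + 0.7 + 0.6 + 0.4 + 0.6 + 0.9) / 12 = 0.5667
σ̂ = s̄ / c₄ = 0.5667 / 0.9213 = 0.6151

0.62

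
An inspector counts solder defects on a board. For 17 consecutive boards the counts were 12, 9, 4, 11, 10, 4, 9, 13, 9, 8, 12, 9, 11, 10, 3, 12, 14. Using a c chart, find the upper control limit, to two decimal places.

c̄ = (12 + 9 + 4 + 11 + 10 + 4 + 9 + 13 + 9 + 8 + 12 + 9 + 11 + 10 + 3 + 12 + 14) / 17 = 160 / 17 = 9.4118
UCL = c̄ + 3√c̄ = 9.4118 + 3 × √9.4118 = 9.4118 + 3 × 3.0679 = 18.6153

18.62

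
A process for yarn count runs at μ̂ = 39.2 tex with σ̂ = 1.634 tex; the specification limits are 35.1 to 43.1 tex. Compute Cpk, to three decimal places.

Cpu = (USL − μ̂) / (3σ̂) = (43.1 − 39.2) / (3 × 1.634) = 0.7956; Cpl = (μ̂ − LSL) / (3σ̂) = (39.2 − 35.1) / (3 × 1.634) = 0.8364; Cpk = min(Cpu, Cpl) = 0.7956

0.796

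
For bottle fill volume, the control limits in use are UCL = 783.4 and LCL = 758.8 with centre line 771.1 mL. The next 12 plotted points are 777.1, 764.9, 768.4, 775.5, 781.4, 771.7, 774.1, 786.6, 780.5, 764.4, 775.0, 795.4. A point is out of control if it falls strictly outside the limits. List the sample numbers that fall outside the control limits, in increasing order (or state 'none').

8, 12

Compare each point to [758.8, 783.4]: sample 8 = 786.6 > UCL; sample 12 = 795.4 > UCL.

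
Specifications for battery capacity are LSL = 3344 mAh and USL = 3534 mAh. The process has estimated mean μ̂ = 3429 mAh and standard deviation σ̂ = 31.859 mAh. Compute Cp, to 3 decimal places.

Cp = (USL − LSL) / (6σ̂) = (3534 − 3344) / (6 × 31.859) = 190.0000 / 191.1540 = 0.9940

0.994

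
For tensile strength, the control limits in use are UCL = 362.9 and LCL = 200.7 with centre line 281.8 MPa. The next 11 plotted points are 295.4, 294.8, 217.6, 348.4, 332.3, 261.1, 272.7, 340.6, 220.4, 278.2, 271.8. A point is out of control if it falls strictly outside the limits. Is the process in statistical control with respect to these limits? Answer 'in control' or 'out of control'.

All 11 points lie within [200.7, 362.9].

in control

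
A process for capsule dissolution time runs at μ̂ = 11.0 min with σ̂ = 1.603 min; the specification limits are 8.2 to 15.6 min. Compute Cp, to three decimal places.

0.769

Cp = (USL − LSL) / (6σ̂) = (15.6 − 8.2) / (6 × 1.603) = 7.4000 / 9.6180 = 0.7694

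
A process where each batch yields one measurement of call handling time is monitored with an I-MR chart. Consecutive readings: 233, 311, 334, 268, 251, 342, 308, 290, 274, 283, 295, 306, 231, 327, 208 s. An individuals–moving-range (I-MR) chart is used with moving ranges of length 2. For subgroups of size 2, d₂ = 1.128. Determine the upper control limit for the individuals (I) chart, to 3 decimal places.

410.396

X̄ = (233 + 311 + 334 + 268 + 251 + 342 + 308 + 290 + 274 + 283 + 295 + 306 + 231 + 327 + 208) / 15 = 284.0667
Moving ranges: 78, 23, 66, 17, 91, 34, 18, 16, 9, 12, 11, 75, 96, 119; M̄R̄ = 665.0000 / 14 = 47.5000
UCL = X̄ + 3·M̄R̄/d₂ = 284.0667 + 3 × 47.5000 / 1.128 = 410.3965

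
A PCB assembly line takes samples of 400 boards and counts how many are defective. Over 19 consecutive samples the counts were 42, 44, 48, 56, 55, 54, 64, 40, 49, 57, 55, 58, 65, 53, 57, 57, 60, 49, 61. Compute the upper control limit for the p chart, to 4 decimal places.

0.1860

p̄ = Σdᵢ / (k·n) = 1024 / (19 × 400) = 0.13474
UCL = p̄ + 3·√(p̄(1−p̄)/n) = 0.13474 + 3 × √(0.13474×0.86526/400) = 0.13474 + 3 × 0.01707 = 0.18595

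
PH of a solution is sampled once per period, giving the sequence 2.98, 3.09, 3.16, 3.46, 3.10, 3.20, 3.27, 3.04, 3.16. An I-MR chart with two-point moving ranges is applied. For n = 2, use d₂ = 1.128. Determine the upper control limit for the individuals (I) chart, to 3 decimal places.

3.614

X̄ = (2.98 + 3.09 + 3.16 + 3.46 + 3.10 + 3.20 + 3.27 + 3.04 + 3.16) / 9 = 3.1622
Moving ranges: 0.11, 0.07, 0.30, 0.36, 0.10, 0.07, 0.23, 0.12; M̄R̄ = 1.3600 / 8 = 0.1700
UCL = X̄ + 3·M̄R̄/d₂ = 3.1622 + 3 × 0.1700 / 1.128 = 3.6143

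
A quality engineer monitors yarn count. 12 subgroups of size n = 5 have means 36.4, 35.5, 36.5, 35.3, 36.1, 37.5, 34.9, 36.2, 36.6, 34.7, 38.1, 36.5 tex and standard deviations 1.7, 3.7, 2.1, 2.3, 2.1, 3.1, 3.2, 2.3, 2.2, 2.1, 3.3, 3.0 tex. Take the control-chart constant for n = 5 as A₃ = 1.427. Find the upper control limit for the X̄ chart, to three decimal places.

X̄̄ = (36.4 + 35.5 + 36.5 + 35.3 + 36.1 + 37.5 + 34.9 + 36.2 + 36.6 + 34.7 + 38.1 + 36.5) / 12 = 36.1917
s̄ = (1.7 + 3.7 + 2.1 + 2.3 + 2.1 + 3.1 + 3.2 + 2.3 + 2.2 + 2.1 + 3.3 + 3.0) / 12 = 2.5917
UCL = X̄̄ + A₃·s̄ = 36.1917 + 1.427 × 2.5917 = 39.8900

39.890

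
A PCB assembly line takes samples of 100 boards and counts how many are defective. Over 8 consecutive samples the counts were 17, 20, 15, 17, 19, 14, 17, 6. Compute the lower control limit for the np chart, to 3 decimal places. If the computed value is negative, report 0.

4.732

p̄ = Σdᵢ / (k·n) = 125 / (8 × 100) = 0.15625
LCL = np̄ − 3·√(np̄(1−p̄)) = 15.6250 − 3 × 3.6309 = 4.7322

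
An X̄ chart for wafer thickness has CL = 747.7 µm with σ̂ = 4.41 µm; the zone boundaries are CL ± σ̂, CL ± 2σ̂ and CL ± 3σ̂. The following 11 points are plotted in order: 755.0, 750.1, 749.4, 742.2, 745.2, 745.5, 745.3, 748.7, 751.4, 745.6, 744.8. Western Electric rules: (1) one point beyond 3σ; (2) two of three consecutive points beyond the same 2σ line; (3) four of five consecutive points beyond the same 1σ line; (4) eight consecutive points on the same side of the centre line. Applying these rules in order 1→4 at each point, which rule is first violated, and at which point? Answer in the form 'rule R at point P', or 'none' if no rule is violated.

Zone of each point (C = within 1σ̂, B = 1σ̂–2σ̂, A = 2σ̂–3σ̂, * = beyond 3σ̂; sign = side of CL): 1:+B, 2:+C, 3:+C, 4:-B, 5:-C, 6:-C, 7:-C, 8:+C, 9:+C, 10:-C, 11:-C
No rule fires across all 11 points.

none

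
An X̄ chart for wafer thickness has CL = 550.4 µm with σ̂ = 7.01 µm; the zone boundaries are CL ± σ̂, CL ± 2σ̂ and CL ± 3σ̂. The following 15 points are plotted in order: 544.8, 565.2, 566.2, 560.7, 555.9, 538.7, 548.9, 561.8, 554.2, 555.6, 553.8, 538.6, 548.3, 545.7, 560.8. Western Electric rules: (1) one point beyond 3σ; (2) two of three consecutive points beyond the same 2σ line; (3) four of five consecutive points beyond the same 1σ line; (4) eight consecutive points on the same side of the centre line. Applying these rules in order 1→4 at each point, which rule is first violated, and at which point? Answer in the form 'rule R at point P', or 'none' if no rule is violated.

Zone of each point (C = within 1σ̂, B = 1σ̂–2σ̂, A = 2σ̂–3σ̂, * = beyond 3σ̂; sign = side of CL): 1:-C, 2:+A, 3:+A, 4:+B, 5:+C, 6:-B, 7:-C, 8:+B, 9:+C, 10:+C, 11:+C, 12:-B, 13:-C, 14:-C, 15:+B
Rule 2 (two of three consecutive points beyond the same 2σ limit) is satisfied at point 3.

rule 2 at point 3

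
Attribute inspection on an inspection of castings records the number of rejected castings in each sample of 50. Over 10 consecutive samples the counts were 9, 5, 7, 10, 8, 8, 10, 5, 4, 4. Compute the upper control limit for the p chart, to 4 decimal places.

p̄ = Σdᵢ / (k·n) = 70 / (10 × 50) = 0.14000
UCL = p̄ + 3·√(p̄(1−p̄)/n) = 0.14000 + 3 × √(0.14000×0.86000/50) = 0.14000 + 3 × 0.04907 = 0.28721

0.2872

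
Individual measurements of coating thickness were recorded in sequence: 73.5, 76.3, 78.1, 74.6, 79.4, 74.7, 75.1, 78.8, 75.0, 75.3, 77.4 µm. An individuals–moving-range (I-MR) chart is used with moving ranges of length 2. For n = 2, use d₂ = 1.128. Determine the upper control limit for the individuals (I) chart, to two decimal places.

83.62

X̄ = (73.5 + 76.3 + 78.1 + 74.6 + 79.4 + 74.7 + 75.1 + 78.8 + 75.0 + 75.3 + 77.4) / 11 = 76.2000
Moving ranges: 2.8, 1.8, 3.5, 4.8, 4.7, 0.4, 3.7, 3.8, 0.3, 2.1; M̄R̄ = 27.9000 / 10 = 2.7900
UCL = X̄ + 3·M̄R̄/d₂ = 76.2000 + 3 × 2.7900 / 1.128 = 83.6202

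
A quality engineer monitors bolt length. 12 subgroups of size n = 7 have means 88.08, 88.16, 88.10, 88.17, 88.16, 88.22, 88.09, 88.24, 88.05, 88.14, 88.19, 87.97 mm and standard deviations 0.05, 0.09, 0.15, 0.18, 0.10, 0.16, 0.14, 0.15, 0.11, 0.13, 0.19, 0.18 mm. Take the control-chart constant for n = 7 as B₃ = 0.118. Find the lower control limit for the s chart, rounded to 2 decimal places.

0.02

s̄ = (0.05 + 0.09 + 0.15 + 0.18 + 0.10 + 0.16 + 0.14 + 0.15 + 0.11 + 0.13 + 0.19 + 0.18) / 12 = 0.1358
LCL_s = B₃·s̄ = 0.118 × 0.1358 = 0.0160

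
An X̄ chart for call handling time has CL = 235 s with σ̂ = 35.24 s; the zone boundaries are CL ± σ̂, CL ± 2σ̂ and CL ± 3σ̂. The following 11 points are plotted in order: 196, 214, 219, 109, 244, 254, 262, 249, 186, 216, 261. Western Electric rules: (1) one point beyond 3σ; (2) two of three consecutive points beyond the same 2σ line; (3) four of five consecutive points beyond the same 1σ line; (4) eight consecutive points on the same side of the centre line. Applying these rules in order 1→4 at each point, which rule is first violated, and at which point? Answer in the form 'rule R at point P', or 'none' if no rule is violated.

Zone of each point (C = within 1σ̂, B = 1σ̂–2σ̂, A = 2σ̂–3σ̂, * = beyond 3σ̂; sign = side of CL): 1:-B, 2:-C, 3:-C, 4:-*, 5:+C, 6:+C, 7:+C, 8:+C, 9:-B, 10:-C, 11:+C
Rule 1 (one point beyond the 3σ limits) is satisfied at point 4.

rule 1 at point 4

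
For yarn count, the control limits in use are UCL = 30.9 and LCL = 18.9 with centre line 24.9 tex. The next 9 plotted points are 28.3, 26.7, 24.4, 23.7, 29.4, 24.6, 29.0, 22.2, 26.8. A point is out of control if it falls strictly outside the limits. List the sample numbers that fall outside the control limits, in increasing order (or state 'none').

none

All 9 points lie within [18.9, 30.9].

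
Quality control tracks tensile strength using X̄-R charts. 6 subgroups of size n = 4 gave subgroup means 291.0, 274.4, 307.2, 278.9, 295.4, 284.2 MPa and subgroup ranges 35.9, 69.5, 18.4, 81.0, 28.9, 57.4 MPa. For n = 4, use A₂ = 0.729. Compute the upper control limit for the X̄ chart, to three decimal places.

323.885

X̄̄ = (291.0 + 274.4 + 307.2 + 278.9 + 295.4 + 284.2) / 6 = 1731.1000 / 6 = 288.5167
R̄ = (35.9 + 69.5 + 18.4 + 81.0 + 28.9 + 57.4) / 6 = 291.1000 / 6 = 48.5167
UCL = X̄̄ + A₂·R̄ = 288.5167 + 0.729 × 48.5167 = 323.8853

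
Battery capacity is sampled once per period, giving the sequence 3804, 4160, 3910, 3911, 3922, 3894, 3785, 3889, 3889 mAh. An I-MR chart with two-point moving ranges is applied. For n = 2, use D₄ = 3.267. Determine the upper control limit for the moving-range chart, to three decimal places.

350.794

Moving ranges: 356, 250, 1, 11, 28, 109, 104, 0; M̄R̄ = 859.0000 / 8 = 107.3750
UCL_MR = D₄·M̄R̄ = 3.267 × 107.3750 = 350.7941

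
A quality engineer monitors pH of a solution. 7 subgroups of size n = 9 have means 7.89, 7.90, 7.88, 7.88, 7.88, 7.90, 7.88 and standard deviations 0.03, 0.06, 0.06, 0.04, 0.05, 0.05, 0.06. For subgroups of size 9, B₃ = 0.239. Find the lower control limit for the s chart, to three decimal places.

s̄ = (0.03 + 0.06 + 0.06 + 0.04 + 0.05 + 0.05 + 0.06) / 7 = 0.0500
LCL_s = B₃·s̄ = 0.239 × 0.0500 = 0.0119

0.012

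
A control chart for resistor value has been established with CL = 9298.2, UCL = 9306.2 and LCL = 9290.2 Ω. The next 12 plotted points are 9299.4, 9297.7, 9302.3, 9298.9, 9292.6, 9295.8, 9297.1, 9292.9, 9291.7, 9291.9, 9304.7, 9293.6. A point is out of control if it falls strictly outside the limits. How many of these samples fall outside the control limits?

All 12 points lie within [9290.2, 9306.2].

0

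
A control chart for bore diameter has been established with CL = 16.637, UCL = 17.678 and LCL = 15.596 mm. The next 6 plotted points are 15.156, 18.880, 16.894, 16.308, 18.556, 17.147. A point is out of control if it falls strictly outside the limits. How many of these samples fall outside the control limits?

3

Compare each point to [15.596, 17.678]: sample 1 = 15.156 < LCL; sample 2 = 18.880 > UCL; sample 5 = 18.556 > UCL.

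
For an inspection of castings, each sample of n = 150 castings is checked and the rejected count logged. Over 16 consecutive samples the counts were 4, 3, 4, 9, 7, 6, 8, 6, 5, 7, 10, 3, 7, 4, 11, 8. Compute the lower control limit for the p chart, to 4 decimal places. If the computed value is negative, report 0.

p̄ = Σdᵢ / (k·n) = 102 / (16 × 150) = 0.04250
LCL = p̄ − 3·√(p̄(1−p̄)/n) = 0.04250 − 3 × 0.01647 = -0.00691 → 0 (negative, so LCL = 0)

0.0000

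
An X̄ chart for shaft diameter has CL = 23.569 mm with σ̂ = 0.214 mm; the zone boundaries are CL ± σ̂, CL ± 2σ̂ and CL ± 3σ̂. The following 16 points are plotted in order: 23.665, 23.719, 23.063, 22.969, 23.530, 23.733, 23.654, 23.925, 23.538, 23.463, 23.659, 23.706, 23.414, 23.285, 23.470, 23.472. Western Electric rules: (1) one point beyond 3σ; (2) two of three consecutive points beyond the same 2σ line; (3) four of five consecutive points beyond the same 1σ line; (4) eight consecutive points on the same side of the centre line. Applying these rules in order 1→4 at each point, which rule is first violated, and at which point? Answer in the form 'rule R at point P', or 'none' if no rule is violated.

rule 2 at point 4

Zone of each point (C = within 1σ̂, B = 1σ̂–2σ̂, A = 2σ̂–3σ̂, * = beyond 3σ̂; sign = side of CL): 1:+C, 2:+C, 3:-A, 4:-A, 5:-C, 6:+C, 7:+C, 8:+B, 9:-C, 10:-C, 11:+C, 12:+C, 13:-C, 14:-B, 15:-C, 16:-C
Rule 2 (two of three consecutive points beyond the same 2σ limit) is satisfied at point 4.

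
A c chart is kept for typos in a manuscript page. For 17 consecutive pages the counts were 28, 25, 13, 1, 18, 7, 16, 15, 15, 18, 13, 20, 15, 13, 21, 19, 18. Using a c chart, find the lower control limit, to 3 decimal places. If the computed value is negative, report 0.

4.110

c̄ = (28 + 25 + 13 + 1 + 18 + 7 + 16 + 15 + 15 + 18 + 13 + 20 + 15 + 13 + 21 + 19 + 18) / 17 = 275 / 17 = 16.1765
LCL = c̄ − 3√c̄ = 16.1765 − 3 × 4.0220 = 4.1105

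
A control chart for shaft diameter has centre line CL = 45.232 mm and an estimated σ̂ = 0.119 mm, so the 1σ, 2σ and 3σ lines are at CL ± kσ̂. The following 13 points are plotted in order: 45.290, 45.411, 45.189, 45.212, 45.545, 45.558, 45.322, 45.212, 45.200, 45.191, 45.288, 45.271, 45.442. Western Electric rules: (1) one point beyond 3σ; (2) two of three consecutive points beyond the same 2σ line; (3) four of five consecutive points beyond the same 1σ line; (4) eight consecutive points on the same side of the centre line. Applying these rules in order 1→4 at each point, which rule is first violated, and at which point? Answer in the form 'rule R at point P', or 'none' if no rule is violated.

rule 2 at point 6

Zone of each point (C = within 1σ̂, B = 1σ̂–2σ̂, A = 2σ̂–3σ̂, * = beyond 3σ̂; sign = side of CL): 1:+C, 2:+B, 3:-C, 4:-C, 5:+A, 6:+A, 7:+C, 8:-C, 9:-C, 10:-C, 11:+C, 12:+C, 13:+B
Rule 2 (two of three consecutive points beyond the same 2σ limit) is satisfied at point 6.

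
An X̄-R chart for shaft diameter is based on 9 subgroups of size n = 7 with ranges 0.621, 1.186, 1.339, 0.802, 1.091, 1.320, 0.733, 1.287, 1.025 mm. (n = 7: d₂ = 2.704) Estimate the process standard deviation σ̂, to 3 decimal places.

R̄ = (0.621 + 1.186 + 1.339 + 0.802 + 1.091 + 1.320 + 0.733 + 1.287 + 1.025) / 9 = 1.0449
σ̂ = R̄ / d₂ = 1.0449 / 2.704 = 0.3864

0.386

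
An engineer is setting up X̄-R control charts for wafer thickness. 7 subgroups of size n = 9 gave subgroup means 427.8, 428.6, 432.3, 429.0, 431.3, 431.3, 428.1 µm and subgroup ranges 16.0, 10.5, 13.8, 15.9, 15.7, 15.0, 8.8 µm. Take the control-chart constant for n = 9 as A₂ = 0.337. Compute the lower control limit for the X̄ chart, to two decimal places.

425.16

X̄̄ = (427.8 + 428.6 + 432.3 + 429.0 + 431.3 + 431.3 + 428.1) / 7 = 3008.4000 / 7 = 429.7714
R̄ = (16.0 + 10.5 + 13.8 + 15.9 + 15.7 + 15.0 + 8.8) / 7 = 95.7000 / 7 = 13.6714
LCL = X̄̄ − A₂·R̄ = 429.7714 − 0.337 × 13.6714 = 425.1642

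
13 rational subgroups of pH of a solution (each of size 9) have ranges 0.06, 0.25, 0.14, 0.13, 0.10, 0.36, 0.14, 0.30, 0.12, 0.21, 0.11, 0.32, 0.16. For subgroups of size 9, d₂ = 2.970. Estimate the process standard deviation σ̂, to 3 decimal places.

0.062

R̄ = (0.06 + 0.25 + 0.14 + 0.13 + 0.10 + 0.36 + 0.14 + 0.30 + 0.12 + 0.21 + 0.11 + 0.32 + 0.16) / 13 = 0.1846
σ̂ = R̄ / d₂ = 0.1846 / 2.970 = 0.0622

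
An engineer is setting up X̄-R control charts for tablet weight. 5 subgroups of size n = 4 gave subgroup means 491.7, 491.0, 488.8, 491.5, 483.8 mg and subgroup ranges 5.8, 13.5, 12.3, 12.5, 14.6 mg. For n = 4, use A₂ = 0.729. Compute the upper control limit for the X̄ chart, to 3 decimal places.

497.918

X̄̄ = (491.7 + 491.0 + 488.8 + 491.5 + 483.8) / 5 = 2446.8000 / 5 = 489.3600
R̄ = (5.8 + 13.5 + 12.3 + 12.5 + 14.6) / 5 = 58.7000 / 5 = 11.7400
UCL = X̄̄ + A₂·R̄ = 489.3600 + 0.729 × 11.7400 = 497.9185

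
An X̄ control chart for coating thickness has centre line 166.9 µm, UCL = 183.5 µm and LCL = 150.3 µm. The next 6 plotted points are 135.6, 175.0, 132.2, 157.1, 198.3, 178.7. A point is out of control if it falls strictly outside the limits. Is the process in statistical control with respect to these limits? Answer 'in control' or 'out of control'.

out of control

Compare each point to [150.3, 183.5]: sample 1 = 135.6 < LCL; sample 3 = 132.2 < LCL; sample 5 = 198.3 > UCL.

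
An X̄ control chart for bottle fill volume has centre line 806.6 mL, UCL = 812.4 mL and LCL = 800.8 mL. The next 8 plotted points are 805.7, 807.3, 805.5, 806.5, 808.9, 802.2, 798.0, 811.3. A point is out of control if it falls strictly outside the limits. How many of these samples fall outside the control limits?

1

Compare each point to [800.8, 812.4]: sample 7 = 798.0 < LCL.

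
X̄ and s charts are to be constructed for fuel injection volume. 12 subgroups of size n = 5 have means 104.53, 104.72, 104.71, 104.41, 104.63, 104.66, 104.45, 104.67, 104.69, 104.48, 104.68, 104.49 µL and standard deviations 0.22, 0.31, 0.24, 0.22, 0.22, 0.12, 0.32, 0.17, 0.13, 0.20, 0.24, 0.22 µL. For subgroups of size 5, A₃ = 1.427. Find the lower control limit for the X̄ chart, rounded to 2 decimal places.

X̄̄ = (104.53 + 104.72 + 104.71 + 104.41 + 104.63 + 104.66 + 104.45 + 104.67 + 104.69 + 104.48 + 104.68 + 104.49) / 12 = 104.5933
s̄ = (0.22 + 0.31 + 0.24 + 0.22 + 0.22 + 0.12 + 0.32 + 0.17 + 0.13 + 0.20 + 0.24 + 0.22) / 12 = 0.2175
LCL = X̄̄ − A₃·s̄ = 104.5933 − 1.427 × 0.2175 = 104.2830

104.28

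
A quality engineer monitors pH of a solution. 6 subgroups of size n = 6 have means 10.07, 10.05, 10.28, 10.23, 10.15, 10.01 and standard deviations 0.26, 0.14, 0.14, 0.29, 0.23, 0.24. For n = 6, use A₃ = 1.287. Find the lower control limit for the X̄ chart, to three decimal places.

9.853

X̄̄ = (10.07 + 10.05 + 10.28 + 10.23 + 10.15 + 10.01) / 6 = 10.1317
s̄ = (0.26 + 0.14 + 0.14 + 0.29 + 0.23 + 0.24) / 6 = 0.2167
LCL = X̄̄ − A₃·s̄ = 10.1317 − 1.287 × 0.2167 = 9.8528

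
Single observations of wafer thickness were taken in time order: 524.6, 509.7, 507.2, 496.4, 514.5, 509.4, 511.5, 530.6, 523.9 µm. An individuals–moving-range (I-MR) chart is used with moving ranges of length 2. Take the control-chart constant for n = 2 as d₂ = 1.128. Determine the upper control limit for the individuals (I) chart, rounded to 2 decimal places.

540.56

X̄ = (524.6 + 509.7 + 507.2 + 496.4 + 514.5 + 509.4 + 511.5 + 530.6 + 523.9) / 9 = 514.2000
Moving ranges: 14.9, 2.5, 10.8, 18.1, 5.1, 2.1, 19.1, 6.7; M̄R̄ = 79.3000 / 8 = 9.9125
UCL = X̄ + 3·M̄R̄/d₂ = 514.2000 + 3 × 9.9125 / 1.128 = 540.5630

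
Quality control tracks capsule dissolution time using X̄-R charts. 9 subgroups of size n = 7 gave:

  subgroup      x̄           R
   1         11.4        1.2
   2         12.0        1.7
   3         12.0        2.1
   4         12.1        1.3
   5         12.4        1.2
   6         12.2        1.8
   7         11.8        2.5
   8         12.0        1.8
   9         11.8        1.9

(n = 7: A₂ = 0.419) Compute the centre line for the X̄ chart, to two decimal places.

11.97

X̄̄ = (11.4 + 12.0 + 12.0 + 12.1 + 12.4 + 12.2 + 11.8 + 12.0 + 11.8) / 9 = 107.7000 / 9 = 11.9667
CL = X̄̄ = 11.9667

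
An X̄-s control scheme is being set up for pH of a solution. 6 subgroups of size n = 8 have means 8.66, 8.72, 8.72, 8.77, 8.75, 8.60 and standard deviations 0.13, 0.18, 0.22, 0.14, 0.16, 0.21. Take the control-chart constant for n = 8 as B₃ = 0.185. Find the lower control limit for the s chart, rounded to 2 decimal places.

s̄ = (0.13 + 0.18 + 0.22 + 0.14 + 0.16 + 0.21) / 6 = 0.1733
LCL_s = B₃·s̄ = 0.185 × 0.1733 = 0.0321

0.03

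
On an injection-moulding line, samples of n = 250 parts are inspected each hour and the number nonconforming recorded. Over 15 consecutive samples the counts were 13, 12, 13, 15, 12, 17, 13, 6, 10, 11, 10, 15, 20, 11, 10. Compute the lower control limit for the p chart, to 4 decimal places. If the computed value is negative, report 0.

p̄ = Σdᵢ / (k·n) = 188 / (15 × 250) = 0.05013
LCL = p̄ − 3·√(p̄(1−p̄)/n) = 0.05013 − 3 × 0.01380 = 0.00873

0.0087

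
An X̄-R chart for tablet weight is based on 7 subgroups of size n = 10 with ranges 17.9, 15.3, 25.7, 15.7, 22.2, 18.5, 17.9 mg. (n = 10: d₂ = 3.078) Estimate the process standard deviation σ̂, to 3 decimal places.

6.182

R̄ = (17.9 + 15.3 + 25.7 + 15.7 + 22.2 + 18.5 + 17.9) / 7 = 19.0286
σ̂ = R̄ / d₂ = 19.0286 / 3.078 = 6.1821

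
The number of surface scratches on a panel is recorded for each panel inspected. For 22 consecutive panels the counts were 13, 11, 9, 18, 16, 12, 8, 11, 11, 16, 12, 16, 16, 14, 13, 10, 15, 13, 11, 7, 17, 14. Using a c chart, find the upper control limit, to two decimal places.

23.62

c̄ = (13 + 11 + 9 + 18 + 16 + 12 + 8 + 11 + 11 + 16 + 12 + 16 + 16 + 14 + 13 + 10 + 15 + 13 + 11 + 7 + 17 + 14) / 22 = 283 / 22 = 12.8636
UCL = c̄ + 3√c̄ = 12.8636 + 3 × √12.8636 = 12.8636 + 3 × 3.5866 = 23.6234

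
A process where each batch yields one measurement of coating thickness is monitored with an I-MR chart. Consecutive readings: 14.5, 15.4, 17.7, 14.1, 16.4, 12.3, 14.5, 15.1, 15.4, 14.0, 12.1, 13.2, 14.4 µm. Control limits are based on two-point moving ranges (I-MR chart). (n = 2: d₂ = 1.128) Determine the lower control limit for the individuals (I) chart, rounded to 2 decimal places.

X̄ = (14.5 + 15.4 + 17.7 + 14.1 + 16.4 + 12.3 + 14.5 + 15.1 + 15.4 + 14.0 + 12.1 + 13.2 + 14.4) / 13 = 14.5462
Moving ranges: 0.9, 2.3, 3.6, 2.3, 4.1, 2.2, 0.6, 0.3, 1.4, 1.9, 1.1, 1.2; M̄R̄ = 21.9000 / 12 = 1.8250
LCL = X̄ − 3·M̄R̄/d₂ = 14.5462 − 3 × 1.8250 / 1.128 = 9.6924

9.69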